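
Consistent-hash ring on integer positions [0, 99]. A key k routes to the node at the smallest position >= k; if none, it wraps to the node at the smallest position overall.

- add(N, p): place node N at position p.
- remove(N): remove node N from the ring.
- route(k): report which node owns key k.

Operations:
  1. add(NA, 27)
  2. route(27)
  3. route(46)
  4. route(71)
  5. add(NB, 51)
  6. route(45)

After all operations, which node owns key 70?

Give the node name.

Op 1: add NA@27 -> ring=[27:NA]
Op 2: route key 27: smallest pos >= 27 is 27 -> NA
Op 3: route key 46: none >= 46, wrap to smallest pos 27 -> NA
Op 4: route key 71: none >= 71, wrap to smallest pos 27 -> NA
Op 5: add NB@51 -> ring=[27:NA,51:NB]
Op 6: route key 45: smallest pos >= 45 is 51 -> NB
Final route key 70: none >= 70, wrap to smallest pos 27 -> NA

Answer: NA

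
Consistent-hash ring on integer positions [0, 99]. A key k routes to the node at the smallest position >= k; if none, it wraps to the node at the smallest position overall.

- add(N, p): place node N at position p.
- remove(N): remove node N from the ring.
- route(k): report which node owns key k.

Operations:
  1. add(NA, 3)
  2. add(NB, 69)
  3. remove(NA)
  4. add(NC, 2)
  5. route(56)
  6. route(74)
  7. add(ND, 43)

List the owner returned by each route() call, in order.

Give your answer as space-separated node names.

Answer: NB NC

Derivation:
Op 1: add NA@3 -> ring=[3:NA]
Op 2: add NB@69 -> ring=[3:NA,69:NB]
Op 3: remove NA -> ring=[69:NB]
Op 4: add NC@2 -> ring=[2:NC,69:NB]
Op 5: route key 56: smallest pos >= 56 is 69 -> NB
Op 6: route key 74: none >= 74, wrap to smallest pos 2 -> NC
Op 7: add ND@43 -> ring=[2:NC,43:ND,69:NB]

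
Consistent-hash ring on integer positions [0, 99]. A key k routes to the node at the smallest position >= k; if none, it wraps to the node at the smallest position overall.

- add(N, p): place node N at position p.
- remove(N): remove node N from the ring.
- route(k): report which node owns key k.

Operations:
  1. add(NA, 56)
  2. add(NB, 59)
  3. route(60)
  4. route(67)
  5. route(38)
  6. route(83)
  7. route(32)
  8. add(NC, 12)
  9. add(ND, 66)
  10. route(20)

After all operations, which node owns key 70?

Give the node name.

Op 1: add NA@56 -> ring=[56:NA]
Op 2: add NB@59 -> ring=[56:NA,59:NB]
Op 3: route key 60: none >= 60, wrap to smallest pos 56 -> NA
Op 4: route key 67: none >= 67, wrap to smallest pos 56 -> NA
Op 5: route key 38: smallest pos >= 38 is 56 -> NA
Op 6: route key 83: none >= 83, wrap to smallest pos 56 -> NA
Op 7: route key 32: smallest pos >= 32 is 56 -> NA
Op 8: add NC@12 -> ring=[12:NC,56:NA,59:NB]
Op 9: add ND@66 -> ring=[12:NC,56:NA,59:NB,66:ND]
Op 10: route key 20: smallest pos >= 20 is 56 -> NA
Final route key 70: none >= 70, wrap to smallest pos 12 -> NC

Answer: NC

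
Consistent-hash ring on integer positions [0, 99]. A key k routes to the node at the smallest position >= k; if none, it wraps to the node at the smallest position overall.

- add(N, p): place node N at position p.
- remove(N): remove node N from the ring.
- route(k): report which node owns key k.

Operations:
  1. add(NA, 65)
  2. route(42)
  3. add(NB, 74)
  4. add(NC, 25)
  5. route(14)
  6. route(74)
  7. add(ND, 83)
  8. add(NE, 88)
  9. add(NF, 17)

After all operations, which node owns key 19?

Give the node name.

Answer: NC

Derivation:
Op 1: add NA@65 -> ring=[65:NA]
Op 2: route key 42: smallest pos >= 42 is 65 -> NA
Op 3: add NB@74 -> ring=[65:NA,74:NB]
Op 4: add NC@25 -> ring=[25:NC,65:NA,74:NB]
Op 5: route key 14: smallest pos >= 14 is 25 -> NC
Op 6: route key 74: smallest pos >= 74 is 74 -> NB
Op 7: add ND@83 -> ring=[25:NC,65:NA,74:NB,83:ND]
Op 8: add NE@88 -> ring=[25:NC,65:NA,74:NB,83:ND,88:NE]
Op 9: add NF@17 -> ring=[17:NF,25:NC,65:NA,74:NB,83:ND,88:NE]
Final route key 19: smallest pos >= 19 is 25 -> NC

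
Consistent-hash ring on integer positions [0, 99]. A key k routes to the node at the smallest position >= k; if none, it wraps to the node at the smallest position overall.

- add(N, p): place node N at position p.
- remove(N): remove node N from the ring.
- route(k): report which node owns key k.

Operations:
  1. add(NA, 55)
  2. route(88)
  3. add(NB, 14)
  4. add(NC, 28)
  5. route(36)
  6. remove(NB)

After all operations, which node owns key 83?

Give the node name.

Answer: NC

Derivation:
Op 1: add NA@55 -> ring=[55:NA]
Op 2: route key 88: none >= 88, wrap to smallest pos 55 -> NA
Op 3: add NB@14 -> ring=[14:NB,55:NA]
Op 4: add NC@28 -> ring=[14:NB,28:NC,55:NA]
Op 5: route key 36: smallest pos >= 36 is 55 -> NA
Op 6: remove NB -> ring=[28:NC,55:NA]
Final route key 83: none >= 83, wrap to smallest pos 28 -> NC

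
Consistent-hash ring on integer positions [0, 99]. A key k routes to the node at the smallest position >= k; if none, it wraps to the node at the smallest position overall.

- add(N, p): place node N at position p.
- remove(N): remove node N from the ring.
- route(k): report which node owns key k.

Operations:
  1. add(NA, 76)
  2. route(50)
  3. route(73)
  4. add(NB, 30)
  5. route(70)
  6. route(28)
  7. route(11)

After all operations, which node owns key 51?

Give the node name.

Answer: NA

Derivation:
Op 1: add NA@76 -> ring=[76:NA]
Op 2: route key 50: smallest pos >= 50 is 76 -> NA
Op 3: route key 73: smallest pos >= 73 is 76 -> NA
Op 4: add NB@30 -> ring=[30:NB,76:NA]
Op 5: route key 70: smallest pos >= 70 is 76 -> NA
Op 6: route key 28: smallest pos >= 28 is 30 -> NB
Op 7: route key 11: smallest pos >= 11 is 30 -> NB
Final route key 51: smallest pos >= 51 is 76 -> NA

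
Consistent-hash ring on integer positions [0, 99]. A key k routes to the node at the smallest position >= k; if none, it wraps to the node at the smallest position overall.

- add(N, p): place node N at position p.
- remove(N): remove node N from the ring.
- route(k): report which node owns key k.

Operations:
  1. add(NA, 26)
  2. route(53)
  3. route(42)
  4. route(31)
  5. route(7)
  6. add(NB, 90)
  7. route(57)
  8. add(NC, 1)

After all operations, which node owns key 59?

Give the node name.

Op 1: add NA@26 -> ring=[26:NA]
Op 2: route key 53: none >= 53, wrap to smallest pos 26 -> NA
Op 3: route key 42: none >= 42, wrap to smallest pos 26 -> NA
Op 4: route key 31: none >= 31, wrap to smallest pos 26 -> NA
Op 5: route key 7: smallest pos >= 7 is 26 -> NA
Op 6: add NB@90 -> ring=[26:NA,90:NB]
Op 7: route key 57: smallest pos >= 57 is 90 -> NB
Op 8: add NC@1 -> ring=[1:NC,26:NA,90:NB]
Final route key 59: smallest pos >= 59 is 90 -> NB

Answer: NB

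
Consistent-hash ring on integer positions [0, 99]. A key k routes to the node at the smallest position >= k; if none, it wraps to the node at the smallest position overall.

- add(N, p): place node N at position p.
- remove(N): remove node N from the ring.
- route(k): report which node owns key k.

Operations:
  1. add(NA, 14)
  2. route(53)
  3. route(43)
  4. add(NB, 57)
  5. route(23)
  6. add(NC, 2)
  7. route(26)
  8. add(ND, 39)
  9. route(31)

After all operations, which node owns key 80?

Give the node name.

Answer: NC

Derivation:
Op 1: add NA@14 -> ring=[14:NA]
Op 2: route key 53: none >= 53, wrap to smallest pos 14 -> NA
Op 3: route key 43: none >= 43, wrap to smallest pos 14 -> NA
Op 4: add NB@57 -> ring=[14:NA,57:NB]
Op 5: route key 23: smallest pos >= 23 is 57 -> NB
Op 6: add NC@2 -> ring=[2:NC,14:NA,57:NB]
Op 7: route key 26: smallest pos >= 26 is 57 -> NB
Op 8: add ND@39 -> ring=[2:NC,14:NA,39:ND,57:NB]
Op 9: route key 31: smallest pos >= 31 is 39 -> ND
Final route key 80: none >= 80, wrap to smallest pos 2 -> NC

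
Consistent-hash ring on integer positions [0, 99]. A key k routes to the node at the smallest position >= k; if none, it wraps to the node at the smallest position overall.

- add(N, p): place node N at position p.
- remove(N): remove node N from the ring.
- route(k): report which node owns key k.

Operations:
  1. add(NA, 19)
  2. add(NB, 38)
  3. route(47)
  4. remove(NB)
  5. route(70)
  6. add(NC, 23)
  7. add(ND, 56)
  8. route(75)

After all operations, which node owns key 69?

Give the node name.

Answer: NA

Derivation:
Op 1: add NA@19 -> ring=[19:NA]
Op 2: add NB@38 -> ring=[19:NA,38:NB]
Op 3: route key 47: none >= 47, wrap to smallest pos 19 -> NA
Op 4: remove NB -> ring=[19:NA]
Op 5: route key 70: none >= 70, wrap to smallest pos 19 -> NA
Op 6: add NC@23 -> ring=[19:NA,23:NC]
Op 7: add ND@56 -> ring=[19:NA,23:NC,56:ND]
Op 8: route key 75: none >= 75, wrap to smallest pos 19 -> NA
Final route key 69: none >= 69, wrap to smallest pos 19 -> NA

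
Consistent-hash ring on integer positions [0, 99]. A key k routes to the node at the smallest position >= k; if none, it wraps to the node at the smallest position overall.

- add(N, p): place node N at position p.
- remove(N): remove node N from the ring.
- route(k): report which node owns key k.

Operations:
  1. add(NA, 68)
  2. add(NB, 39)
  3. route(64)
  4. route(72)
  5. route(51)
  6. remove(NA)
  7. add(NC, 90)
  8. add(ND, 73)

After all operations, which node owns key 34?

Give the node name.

Answer: NB

Derivation:
Op 1: add NA@68 -> ring=[68:NA]
Op 2: add NB@39 -> ring=[39:NB,68:NA]
Op 3: route key 64: smallest pos >= 64 is 68 -> NA
Op 4: route key 72: none >= 72, wrap to smallest pos 39 -> NB
Op 5: route key 51: smallest pos >= 51 is 68 -> NA
Op 6: remove NA -> ring=[39:NB]
Op 7: add NC@90 -> ring=[39:NB,90:NC]
Op 8: add ND@73 -> ring=[39:NB,73:ND,90:NC]
Final route key 34: smallest pos >= 34 is 39 -> NB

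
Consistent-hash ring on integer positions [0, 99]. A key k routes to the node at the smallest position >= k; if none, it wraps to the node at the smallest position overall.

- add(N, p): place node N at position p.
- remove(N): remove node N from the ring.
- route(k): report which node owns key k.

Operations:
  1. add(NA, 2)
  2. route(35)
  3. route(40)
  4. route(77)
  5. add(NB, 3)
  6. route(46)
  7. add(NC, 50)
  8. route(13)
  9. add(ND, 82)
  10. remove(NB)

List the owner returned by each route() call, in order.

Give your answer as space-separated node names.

Answer: NA NA NA NA NC

Derivation:
Op 1: add NA@2 -> ring=[2:NA]
Op 2: route key 35: none >= 35, wrap to smallest pos 2 -> NA
Op 3: route key 40: none >= 40, wrap to smallest pos 2 -> NA
Op 4: route key 77: none >= 77, wrap to smallest pos 2 -> NA
Op 5: add NB@3 -> ring=[2:NA,3:NB]
Op 6: route key 46: none >= 46, wrap to smallest pos 2 -> NA
Op 7: add NC@50 -> ring=[2:NA,3:NB,50:NC]
Op 8: route key 13: smallest pos >= 13 is 50 -> NC
Op 9: add ND@82 -> ring=[2:NA,3:NB,50:NC,82:ND]
Op 10: remove NB -> ring=[2:NA,50:NC,82:ND]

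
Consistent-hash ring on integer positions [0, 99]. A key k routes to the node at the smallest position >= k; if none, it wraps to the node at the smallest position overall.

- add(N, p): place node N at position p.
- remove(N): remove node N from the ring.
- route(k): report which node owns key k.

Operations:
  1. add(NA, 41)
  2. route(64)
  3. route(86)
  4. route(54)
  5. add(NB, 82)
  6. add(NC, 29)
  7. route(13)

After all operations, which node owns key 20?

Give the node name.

Answer: NC

Derivation:
Op 1: add NA@41 -> ring=[41:NA]
Op 2: route key 64: none >= 64, wrap to smallest pos 41 -> NA
Op 3: route key 86: none >= 86, wrap to smallest pos 41 -> NA
Op 4: route key 54: none >= 54, wrap to smallest pos 41 -> NA
Op 5: add NB@82 -> ring=[41:NA,82:NB]
Op 6: add NC@29 -> ring=[29:NC,41:NA,82:NB]
Op 7: route key 13: smallest pos >= 13 is 29 -> NC
Final route key 20: smallest pos >= 20 is 29 -> NC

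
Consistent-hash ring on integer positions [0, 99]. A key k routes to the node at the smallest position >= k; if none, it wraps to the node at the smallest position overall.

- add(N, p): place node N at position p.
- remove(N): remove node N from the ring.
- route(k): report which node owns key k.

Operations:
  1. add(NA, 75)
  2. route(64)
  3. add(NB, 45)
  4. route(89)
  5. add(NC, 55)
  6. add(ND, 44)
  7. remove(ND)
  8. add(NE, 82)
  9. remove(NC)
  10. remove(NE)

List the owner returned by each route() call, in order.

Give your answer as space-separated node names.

Answer: NA NB

Derivation:
Op 1: add NA@75 -> ring=[75:NA]
Op 2: route key 64: smallest pos >= 64 is 75 -> NA
Op 3: add NB@45 -> ring=[45:NB,75:NA]
Op 4: route key 89: none >= 89, wrap to smallest pos 45 -> NB
Op 5: add NC@55 -> ring=[45:NB,55:NC,75:NA]
Op 6: add ND@44 -> ring=[44:ND,45:NB,55:NC,75:NA]
Op 7: remove ND -> ring=[45:NB,55:NC,75:NA]
Op 8: add NE@82 -> ring=[45:NB,55:NC,75:NA,82:NE]
Op 9: remove NC -> ring=[45:NB,75:NA,82:NE]
Op 10: remove NE -> ring=[45:NB,75:NA]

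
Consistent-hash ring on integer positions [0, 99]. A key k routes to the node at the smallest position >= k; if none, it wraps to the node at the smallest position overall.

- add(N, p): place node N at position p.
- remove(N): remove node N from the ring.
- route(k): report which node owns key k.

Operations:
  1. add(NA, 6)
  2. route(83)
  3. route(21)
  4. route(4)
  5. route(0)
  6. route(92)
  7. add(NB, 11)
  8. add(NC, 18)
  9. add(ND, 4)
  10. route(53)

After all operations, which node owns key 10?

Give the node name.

Answer: NB

Derivation:
Op 1: add NA@6 -> ring=[6:NA]
Op 2: route key 83: none >= 83, wrap to smallest pos 6 -> NA
Op 3: route key 21: none >= 21, wrap to smallest pos 6 -> NA
Op 4: route key 4: smallest pos >= 4 is 6 -> NA
Op 5: route key 0: smallest pos >= 0 is 6 -> NA
Op 6: route key 92: none >= 92, wrap to smallest pos 6 -> NA
Op 7: add NB@11 -> ring=[6:NA,11:NB]
Op 8: add NC@18 -> ring=[6:NA,11:NB,18:NC]
Op 9: add ND@4 -> ring=[4:ND,6:NA,11:NB,18:NC]
Op 10: route key 53: none >= 53, wrap to smallest pos 4 -> ND
Final route key 10: smallest pos >= 10 is 11 -> NB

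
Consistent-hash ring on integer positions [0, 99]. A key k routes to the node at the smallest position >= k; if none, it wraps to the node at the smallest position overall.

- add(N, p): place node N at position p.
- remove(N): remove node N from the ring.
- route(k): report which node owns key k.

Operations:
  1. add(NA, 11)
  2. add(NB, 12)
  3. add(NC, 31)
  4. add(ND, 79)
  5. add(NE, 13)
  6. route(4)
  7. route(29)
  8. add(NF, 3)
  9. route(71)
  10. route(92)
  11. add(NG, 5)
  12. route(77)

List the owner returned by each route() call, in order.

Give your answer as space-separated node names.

Answer: NA NC ND NF ND

Derivation:
Op 1: add NA@11 -> ring=[11:NA]
Op 2: add NB@12 -> ring=[11:NA,12:NB]
Op 3: add NC@31 -> ring=[11:NA,12:NB,31:NC]
Op 4: add ND@79 -> ring=[11:NA,12:NB,31:NC,79:ND]
Op 5: add NE@13 -> ring=[11:NA,12:NB,13:NE,31:NC,79:ND]
Op 6: route key 4: smallest pos >= 4 is 11 -> NA
Op 7: route key 29: smallest pos >= 29 is 31 -> NC
Op 8: add NF@3 -> ring=[3:NF,11:NA,12:NB,13:NE,31:NC,79:ND]
Op 9: route key 71: smallest pos >= 71 is 79 -> ND
Op 10: route key 92: none >= 92, wrap to smallest pos 3 -> NF
Op 11: add NG@5 -> ring=[3:NF,5:NG,11:NA,12:NB,13:NE,31:NC,79:ND]
Op 12: route key 77: smallest pos >= 77 is 79 -> ND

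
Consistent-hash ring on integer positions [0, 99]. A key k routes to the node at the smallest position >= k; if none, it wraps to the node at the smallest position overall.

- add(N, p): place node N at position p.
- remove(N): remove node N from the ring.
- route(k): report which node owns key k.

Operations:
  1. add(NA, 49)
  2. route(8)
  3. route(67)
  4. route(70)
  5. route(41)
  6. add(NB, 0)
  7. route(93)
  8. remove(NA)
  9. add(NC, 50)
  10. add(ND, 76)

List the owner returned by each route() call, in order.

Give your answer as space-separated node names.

Answer: NA NA NA NA NB

Derivation:
Op 1: add NA@49 -> ring=[49:NA]
Op 2: route key 8: smallest pos >= 8 is 49 -> NA
Op 3: route key 67: none >= 67, wrap to smallest pos 49 -> NA
Op 4: route key 70: none >= 70, wrap to smallest pos 49 -> NA
Op 5: route key 41: smallest pos >= 41 is 49 -> NA
Op 6: add NB@0 -> ring=[0:NB,49:NA]
Op 7: route key 93: none >= 93, wrap to smallest pos 0 -> NB
Op 8: remove NA -> ring=[0:NB]
Op 9: add NC@50 -> ring=[0:NB,50:NC]
Op 10: add ND@76 -> ring=[0:NB,50:NC,76:ND]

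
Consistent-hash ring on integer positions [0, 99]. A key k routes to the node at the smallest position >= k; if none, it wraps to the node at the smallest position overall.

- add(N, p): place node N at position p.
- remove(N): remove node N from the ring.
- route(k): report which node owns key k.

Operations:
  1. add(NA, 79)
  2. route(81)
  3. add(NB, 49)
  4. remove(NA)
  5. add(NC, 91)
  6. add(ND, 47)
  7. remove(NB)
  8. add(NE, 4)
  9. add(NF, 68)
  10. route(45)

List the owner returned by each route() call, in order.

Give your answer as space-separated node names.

Op 1: add NA@79 -> ring=[79:NA]
Op 2: route key 81: none >= 81, wrap to smallest pos 79 -> NA
Op 3: add NB@49 -> ring=[49:NB,79:NA]
Op 4: remove NA -> ring=[49:NB]
Op 5: add NC@91 -> ring=[49:NB,91:NC]
Op 6: add ND@47 -> ring=[47:ND,49:NB,91:NC]
Op 7: remove NB -> ring=[47:ND,91:NC]
Op 8: add NE@4 -> ring=[4:NE,47:ND,91:NC]
Op 9: add NF@68 -> ring=[4:NE,47:ND,68:NF,91:NC]
Op 10: route key 45: smallest pos >= 45 is 47 -> ND

Answer: NA ND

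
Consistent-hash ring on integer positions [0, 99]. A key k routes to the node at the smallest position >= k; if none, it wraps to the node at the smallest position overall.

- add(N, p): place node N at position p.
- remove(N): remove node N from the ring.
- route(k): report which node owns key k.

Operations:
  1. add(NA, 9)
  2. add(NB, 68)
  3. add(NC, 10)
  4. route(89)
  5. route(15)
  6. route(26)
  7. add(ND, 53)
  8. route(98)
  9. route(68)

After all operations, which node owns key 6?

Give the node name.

Answer: NA

Derivation:
Op 1: add NA@9 -> ring=[9:NA]
Op 2: add NB@68 -> ring=[9:NA,68:NB]
Op 3: add NC@10 -> ring=[9:NA,10:NC,68:NB]
Op 4: route key 89: none >= 89, wrap to smallest pos 9 -> NA
Op 5: route key 15: smallest pos >= 15 is 68 -> NB
Op 6: route key 26: smallest pos >= 26 is 68 -> NB
Op 7: add ND@53 -> ring=[9:NA,10:NC,53:ND,68:NB]
Op 8: route key 98: none >= 98, wrap to smallest pos 9 -> NA
Op 9: route key 68: smallest pos >= 68 is 68 -> NB
Final route key 6: smallest pos >= 6 is 9 -> NA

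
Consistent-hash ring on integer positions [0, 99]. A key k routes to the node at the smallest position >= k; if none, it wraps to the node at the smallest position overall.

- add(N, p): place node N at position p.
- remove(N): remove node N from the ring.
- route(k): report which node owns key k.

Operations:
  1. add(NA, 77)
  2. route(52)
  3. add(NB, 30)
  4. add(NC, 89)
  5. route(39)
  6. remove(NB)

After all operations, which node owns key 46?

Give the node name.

Answer: NA

Derivation:
Op 1: add NA@77 -> ring=[77:NA]
Op 2: route key 52: smallest pos >= 52 is 77 -> NA
Op 3: add NB@30 -> ring=[30:NB,77:NA]
Op 4: add NC@89 -> ring=[30:NB,77:NA,89:NC]
Op 5: route key 39: smallest pos >= 39 is 77 -> NA
Op 6: remove NB -> ring=[77:NA,89:NC]
Final route key 46: smallest pos >= 46 is 77 -> NA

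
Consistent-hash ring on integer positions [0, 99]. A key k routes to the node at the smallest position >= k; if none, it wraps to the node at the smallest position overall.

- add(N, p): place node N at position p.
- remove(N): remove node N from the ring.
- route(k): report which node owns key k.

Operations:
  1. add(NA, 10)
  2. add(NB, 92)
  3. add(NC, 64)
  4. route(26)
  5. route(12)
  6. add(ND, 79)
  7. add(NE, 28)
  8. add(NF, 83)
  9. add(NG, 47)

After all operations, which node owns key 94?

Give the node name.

Op 1: add NA@10 -> ring=[10:NA]
Op 2: add NB@92 -> ring=[10:NA,92:NB]
Op 3: add NC@64 -> ring=[10:NA,64:NC,92:NB]
Op 4: route key 26: smallest pos >= 26 is 64 -> NC
Op 5: route key 12: smallest pos >= 12 is 64 -> NC
Op 6: add ND@79 -> ring=[10:NA,64:NC,79:ND,92:NB]
Op 7: add NE@28 -> ring=[10:NA,28:NE,64:NC,79:ND,92:NB]
Op 8: add NF@83 -> ring=[10:NA,28:NE,64:NC,79:ND,83:NF,92:NB]
Op 9: add NG@47 -> ring=[10:NA,28:NE,47:NG,64:NC,79:ND,83:NF,92:NB]
Final route key 94: none >= 94, wrap to smallest pos 10 -> NA

Answer: NA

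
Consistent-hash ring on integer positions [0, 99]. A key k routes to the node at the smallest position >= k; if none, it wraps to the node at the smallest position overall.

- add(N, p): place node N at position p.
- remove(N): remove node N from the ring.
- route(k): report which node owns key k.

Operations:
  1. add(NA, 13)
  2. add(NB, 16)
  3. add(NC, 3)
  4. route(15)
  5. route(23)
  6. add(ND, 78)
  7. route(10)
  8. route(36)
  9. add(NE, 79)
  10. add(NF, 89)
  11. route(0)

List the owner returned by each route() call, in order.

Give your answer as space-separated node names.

Answer: NB NC NA ND NC

Derivation:
Op 1: add NA@13 -> ring=[13:NA]
Op 2: add NB@16 -> ring=[13:NA,16:NB]
Op 3: add NC@3 -> ring=[3:NC,13:NA,16:NB]
Op 4: route key 15: smallest pos >= 15 is 16 -> NB
Op 5: route key 23: none >= 23, wrap to smallest pos 3 -> NC
Op 6: add ND@78 -> ring=[3:NC,13:NA,16:NB,78:ND]
Op 7: route key 10: smallest pos >= 10 is 13 -> NA
Op 8: route key 36: smallest pos >= 36 is 78 -> ND
Op 9: add NE@79 -> ring=[3:NC,13:NA,16:NB,78:ND,79:NE]
Op 10: add NF@89 -> ring=[3:NC,13:NA,16:NB,78:ND,79:NE,89:NF]
Op 11: route key 0: smallest pos >= 0 is 3 -> NC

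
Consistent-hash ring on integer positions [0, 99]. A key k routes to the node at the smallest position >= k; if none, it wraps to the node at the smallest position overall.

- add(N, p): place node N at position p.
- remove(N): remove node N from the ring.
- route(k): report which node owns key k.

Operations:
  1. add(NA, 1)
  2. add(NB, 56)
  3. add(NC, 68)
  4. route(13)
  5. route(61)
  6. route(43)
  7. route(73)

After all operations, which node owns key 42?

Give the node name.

Op 1: add NA@1 -> ring=[1:NA]
Op 2: add NB@56 -> ring=[1:NA,56:NB]
Op 3: add NC@68 -> ring=[1:NA,56:NB,68:NC]
Op 4: route key 13: smallest pos >= 13 is 56 -> NB
Op 5: route key 61: smallest pos >= 61 is 68 -> NC
Op 6: route key 43: smallest pos >= 43 is 56 -> NB
Op 7: route key 73: none >= 73, wrap to smallest pos 1 -> NA
Final route key 42: smallest pos >= 42 is 56 -> NB

Answer: NB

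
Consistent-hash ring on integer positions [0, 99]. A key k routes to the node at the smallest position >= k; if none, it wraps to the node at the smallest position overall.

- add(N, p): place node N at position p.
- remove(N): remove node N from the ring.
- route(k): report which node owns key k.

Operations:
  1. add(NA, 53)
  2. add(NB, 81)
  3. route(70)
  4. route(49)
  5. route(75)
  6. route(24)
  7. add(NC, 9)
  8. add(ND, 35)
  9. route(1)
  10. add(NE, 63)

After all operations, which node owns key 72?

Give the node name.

Answer: NB

Derivation:
Op 1: add NA@53 -> ring=[53:NA]
Op 2: add NB@81 -> ring=[53:NA,81:NB]
Op 3: route key 70: smallest pos >= 70 is 81 -> NB
Op 4: route key 49: smallest pos >= 49 is 53 -> NA
Op 5: route key 75: smallest pos >= 75 is 81 -> NB
Op 6: route key 24: smallest pos >= 24 is 53 -> NA
Op 7: add NC@9 -> ring=[9:NC,53:NA,81:NB]
Op 8: add ND@35 -> ring=[9:NC,35:ND,53:NA,81:NB]
Op 9: route key 1: smallest pos >= 1 is 9 -> NC
Op 10: add NE@63 -> ring=[9:NC,35:ND,53:NA,63:NE,81:NB]
Final route key 72: smallest pos >= 72 is 81 -> NB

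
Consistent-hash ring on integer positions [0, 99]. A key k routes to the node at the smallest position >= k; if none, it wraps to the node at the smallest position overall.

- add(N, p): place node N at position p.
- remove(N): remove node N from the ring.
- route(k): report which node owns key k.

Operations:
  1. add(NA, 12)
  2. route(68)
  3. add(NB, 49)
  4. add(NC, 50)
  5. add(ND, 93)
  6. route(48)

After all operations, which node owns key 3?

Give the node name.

Op 1: add NA@12 -> ring=[12:NA]
Op 2: route key 68: none >= 68, wrap to smallest pos 12 -> NA
Op 3: add NB@49 -> ring=[12:NA,49:NB]
Op 4: add NC@50 -> ring=[12:NA,49:NB,50:NC]
Op 5: add ND@93 -> ring=[12:NA,49:NB,50:NC,93:ND]
Op 6: route key 48: smallest pos >= 48 is 49 -> NB
Final route key 3: smallest pos >= 3 is 12 -> NA

Answer: NA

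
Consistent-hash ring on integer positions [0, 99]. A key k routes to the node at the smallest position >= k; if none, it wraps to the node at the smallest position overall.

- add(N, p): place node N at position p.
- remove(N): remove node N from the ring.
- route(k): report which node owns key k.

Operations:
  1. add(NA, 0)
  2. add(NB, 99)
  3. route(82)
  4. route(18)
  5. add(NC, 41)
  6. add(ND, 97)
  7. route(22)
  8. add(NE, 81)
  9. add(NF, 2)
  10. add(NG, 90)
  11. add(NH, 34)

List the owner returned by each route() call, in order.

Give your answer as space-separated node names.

Answer: NB NB NC

Derivation:
Op 1: add NA@0 -> ring=[0:NA]
Op 2: add NB@99 -> ring=[0:NA,99:NB]
Op 3: route key 82: smallest pos >= 82 is 99 -> NB
Op 4: route key 18: smallest pos >= 18 is 99 -> NB
Op 5: add NC@41 -> ring=[0:NA,41:NC,99:NB]
Op 6: add ND@97 -> ring=[0:NA,41:NC,97:ND,99:NB]
Op 7: route key 22: smallest pos >= 22 is 41 -> NC
Op 8: add NE@81 -> ring=[0:NA,41:NC,81:NE,97:ND,99:NB]
Op 9: add NF@2 -> ring=[0:NA,2:NF,41:NC,81:NE,97:ND,99:NB]
Op 10: add NG@90 -> ring=[0:NA,2:NF,41:NC,81:NE,90:NG,97:ND,99:NB]
Op 11: add NH@34 -> ring=[0:NA,2:NF,34:NH,41:NC,81:NE,90:NG,97:ND,99:NB]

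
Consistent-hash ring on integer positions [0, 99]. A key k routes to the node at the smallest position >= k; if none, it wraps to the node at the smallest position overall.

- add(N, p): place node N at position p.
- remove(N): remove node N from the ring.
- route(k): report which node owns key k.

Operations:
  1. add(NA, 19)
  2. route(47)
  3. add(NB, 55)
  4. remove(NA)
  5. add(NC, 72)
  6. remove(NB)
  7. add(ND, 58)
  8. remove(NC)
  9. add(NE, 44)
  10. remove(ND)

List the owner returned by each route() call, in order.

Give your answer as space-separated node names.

Answer: NA

Derivation:
Op 1: add NA@19 -> ring=[19:NA]
Op 2: route key 47: none >= 47, wrap to smallest pos 19 -> NA
Op 3: add NB@55 -> ring=[19:NA,55:NB]
Op 4: remove NA -> ring=[55:NB]
Op 5: add NC@72 -> ring=[55:NB,72:NC]
Op 6: remove NB -> ring=[72:NC]
Op 7: add ND@58 -> ring=[58:ND,72:NC]
Op 8: remove NC -> ring=[58:ND]
Op 9: add NE@44 -> ring=[44:NE,58:ND]
Op 10: remove ND -> ring=[44:NE]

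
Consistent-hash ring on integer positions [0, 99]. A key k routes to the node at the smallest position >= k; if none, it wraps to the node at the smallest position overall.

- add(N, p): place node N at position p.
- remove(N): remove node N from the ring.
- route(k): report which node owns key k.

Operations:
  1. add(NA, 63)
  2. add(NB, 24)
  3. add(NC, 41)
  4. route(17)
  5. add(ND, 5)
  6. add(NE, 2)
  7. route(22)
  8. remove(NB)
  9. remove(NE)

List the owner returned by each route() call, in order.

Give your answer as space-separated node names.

Answer: NB NB

Derivation:
Op 1: add NA@63 -> ring=[63:NA]
Op 2: add NB@24 -> ring=[24:NB,63:NA]
Op 3: add NC@41 -> ring=[24:NB,41:NC,63:NA]
Op 4: route key 17: smallest pos >= 17 is 24 -> NB
Op 5: add ND@5 -> ring=[5:ND,24:NB,41:NC,63:NA]
Op 6: add NE@2 -> ring=[2:NE,5:ND,24:NB,41:NC,63:NA]
Op 7: route key 22: smallest pos >= 22 is 24 -> NB
Op 8: remove NB -> ring=[2:NE,5:ND,41:NC,63:NA]
Op 9: remove NE -> ring=[5:ND,41:NC,63:NA]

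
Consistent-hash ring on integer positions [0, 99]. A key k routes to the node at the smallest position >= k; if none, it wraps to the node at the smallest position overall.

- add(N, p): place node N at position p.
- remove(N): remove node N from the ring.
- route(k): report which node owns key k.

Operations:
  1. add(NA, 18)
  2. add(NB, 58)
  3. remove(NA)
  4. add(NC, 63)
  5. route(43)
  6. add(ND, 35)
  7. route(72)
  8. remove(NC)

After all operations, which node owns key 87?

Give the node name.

Op 1: add NA@18 -> ring=[18:NA]
Op 2: add NB@58 -> ring=[18:NA,58:NB]
Op 3: remove NA -> ring=[58:NB]
Op 4: add NC@63 -> ring=[58:NB,63:NC]
Op 5: route key 43: smallest pos >= 43 is 58 -> NB
Op 6: add ND@35 -> ring=[35:ND,58:NB,63:NC]
Op 7: route key 72: none >= 72, wrap to smallest pos 35 -> ND
Op 8: remove NC -> ring=[35:ND,58:NB]
Final route key 87: none >= 87, wrap to smallest pos 35 -> ND

Answer: ND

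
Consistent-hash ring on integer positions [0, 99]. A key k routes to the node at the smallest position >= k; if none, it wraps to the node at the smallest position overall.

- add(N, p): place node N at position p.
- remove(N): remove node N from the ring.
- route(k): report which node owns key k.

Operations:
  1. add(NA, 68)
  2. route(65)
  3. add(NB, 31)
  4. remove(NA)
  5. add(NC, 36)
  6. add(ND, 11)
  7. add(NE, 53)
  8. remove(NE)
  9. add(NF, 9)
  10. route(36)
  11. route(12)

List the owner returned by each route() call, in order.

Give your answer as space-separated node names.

Answer: NA NC NB

Derivation:
Op 1: add NA@68 -> ring=[68:NA]
Op 2: route key 65: smallest pos >= 65 is 68 -> NA
Op 3: add NB@31 -> ring=[31:NB,68:NA]
Op 4: remove NA -> ring=[31:NB]
Op 5: add NC@36 -> ring=[31:NB,36:NC]
Op 6: add ND@11 -> ring=[11:ND,31:NB,36:NC]
Op 7: add NE@53 -> ring=[11:ND,31:NB,36:NC,53:NE]
Op 8: remove NE -> ring=[11:ND,31:NB,36:NC]
Op 9: add NF@9 -> ring=[9:NF,11:ND,31:NB,36:NC]
Op 10: route key 36: smallest pos >= 36 is 36 -> NC
Op 11: route key 12: smallest pos >= 12 is 31 -> NB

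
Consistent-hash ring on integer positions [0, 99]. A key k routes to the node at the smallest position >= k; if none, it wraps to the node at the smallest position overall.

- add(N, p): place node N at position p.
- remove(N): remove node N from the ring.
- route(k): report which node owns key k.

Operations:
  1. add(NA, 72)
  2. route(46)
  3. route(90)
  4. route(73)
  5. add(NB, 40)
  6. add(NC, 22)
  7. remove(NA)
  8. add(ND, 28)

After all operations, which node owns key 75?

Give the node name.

Op 1: add NA@72 -> ring=[72:NA]
Op 2: route key 46: smallest pos >= 46 is 72 -> NA
Op 3: route key 90: none >= 90, wrap to smallest pos 72 -> NA
Op 4: route key 73: none >= 73, wrap to smallest pos 72 -> NA
Op 5: add NB@40 -> ring=[40:NB,72:NA]
Op 6: add NC@22 -> ring=[22:NC,40:NB,72:NA]
Op 7: remove NA -> ring=[22:NC,40:NB]
Op 8: add ND@28 -> ring=[22:NC,28:ND,40:NB]
Final route key 75: none >= 75, wrap to smallest pos 22 -> NC

Answer: NC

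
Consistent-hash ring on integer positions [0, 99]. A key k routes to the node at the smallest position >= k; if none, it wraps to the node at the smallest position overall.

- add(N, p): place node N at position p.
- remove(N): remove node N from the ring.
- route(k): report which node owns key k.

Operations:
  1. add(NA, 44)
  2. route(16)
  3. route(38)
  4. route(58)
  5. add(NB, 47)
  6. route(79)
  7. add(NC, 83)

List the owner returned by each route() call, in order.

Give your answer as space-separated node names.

Answer: NA NA NA NA

Derivation:
Op 1: add NA@44 -> ring=[44:NA]
Op 2: route key 16: smallest pos >= 16 is 44 -> NA
Op 3: route key 38: smallest pos >= 38 is 44 -> NA
Op 4: route key 58: none >= 58, wrap to smallest pos 44 -> NA
Op 5: add NB@47 -> ring=[44:NA,47:NB]
Op 6: route key 79: none >= 79, wrap to smallest pos 44 -> NA
Op 7: add NC@83 -> ring=[44:NA,47:NB,83:NC]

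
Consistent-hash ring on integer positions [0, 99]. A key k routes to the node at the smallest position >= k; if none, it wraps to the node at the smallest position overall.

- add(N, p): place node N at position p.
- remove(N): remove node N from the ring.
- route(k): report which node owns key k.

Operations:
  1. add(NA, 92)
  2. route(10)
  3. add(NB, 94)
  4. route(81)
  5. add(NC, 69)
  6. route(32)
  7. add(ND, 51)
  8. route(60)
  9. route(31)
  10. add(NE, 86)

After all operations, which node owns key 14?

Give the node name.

Op 1: add NA@92 -> ring=[92:NA]
Op 2: route key 10: smallest pos >= 10 is 92 -> NA
Op 3: add NB@94 -> ring=[92:NA,94:NB]
Op 4: route key 81: smallest pos >= 81 is 92 -> NA
Op 5: add NC@69 -> ring=[69:NC,92:NA,94:NB]
Op 6: route key 32: smallest pos >= 32 is 69 -> NC
Op 7: add ND@51 -> ring=[51:ND,69:NC,92:NA,94:NB]
Op 8: route key 60: smallest pos >= 60 is 69 -> NC
Op 9: route key 31: smallest pos >= 31 is 51 -> ND
Op 10: add NE@86 -> ring=[51:ND,69:NC,86:NE,92:NA,94:NB]
Final route key 14: smallest pos >= 14 is 51 -> ND

Answer: ND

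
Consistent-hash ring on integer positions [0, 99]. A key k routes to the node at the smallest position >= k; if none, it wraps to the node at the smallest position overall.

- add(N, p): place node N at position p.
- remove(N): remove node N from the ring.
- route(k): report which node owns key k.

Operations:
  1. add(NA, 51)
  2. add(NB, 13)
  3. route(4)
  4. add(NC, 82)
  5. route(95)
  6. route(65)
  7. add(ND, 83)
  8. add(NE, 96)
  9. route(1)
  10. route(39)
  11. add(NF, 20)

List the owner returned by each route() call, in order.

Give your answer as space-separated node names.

Op 1: add NA@51 -> ring=[51:NA]
Op 2: add NB@13 -> ring=[13:NB,51:NA]
Op 3: route key 4: smallest pos >= 4 is 13 -> NB
Op 4: add NC@82 -> ring=[13:NB,51:NA,82:NC]
Op 5: route key 95: none >= 95, wrap to smallest pos 13 -> NB
Op 6: route key 65: smallest pos >= 65 is 82 -> NC
Op 7: add ND@83 -> ring=[13:NB,51:NA,82:NC,83:ND]
Op 8: add NE@96 -> ring=[13:NB,51:NA,82:NC,83:ND,96:NE]
Op 9: route key 1: smallest pos >= 1 is 13 -> NB
Op 10: route key 39: smallest pos >= 39 is 51 -> NA
Op 11: add NF@20 -> ring=[13:NB,20:NF,51:NA,82:NC,83:ND,96:NE]

Answer: NB NB NC NB NA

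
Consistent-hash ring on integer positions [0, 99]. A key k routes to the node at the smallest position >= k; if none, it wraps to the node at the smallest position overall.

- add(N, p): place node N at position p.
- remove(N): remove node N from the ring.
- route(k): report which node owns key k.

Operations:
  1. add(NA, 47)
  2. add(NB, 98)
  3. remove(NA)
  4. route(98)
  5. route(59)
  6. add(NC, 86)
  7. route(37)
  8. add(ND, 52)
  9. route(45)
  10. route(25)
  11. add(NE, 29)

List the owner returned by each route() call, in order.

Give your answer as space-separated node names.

Answer: NB NB NC ND ND

Derivation:
Op 1: add NA@47 -> ring=[47:NA]
Op 2: add NB@98 -> ring=[47:NA,98:NB]
Op 3: remove NA -> ring=[98:NB]
Op 4: route key 98: smallest pos >= 98 is 98 -> NB
Op 5: route key 59: smallest pos >= 59 is 98 -> NB
Op 6: add NC@86 -> ring=[86:NC,98:NB]
Op 7: route key 37: smallest pos >= 37 is 86 -> NC
Op 8: add ND@52 -> ring=[52:ND,86:NC,98:NB]
Op 9: route key 45: smallest pos >= 45 is 52 -> ND
Op 10: route key 25: smallest pos >= 25 is 52 -> ND
Op 11: add NE@29 -> ring=[29:NE,52:ND,86:NC,98:NB]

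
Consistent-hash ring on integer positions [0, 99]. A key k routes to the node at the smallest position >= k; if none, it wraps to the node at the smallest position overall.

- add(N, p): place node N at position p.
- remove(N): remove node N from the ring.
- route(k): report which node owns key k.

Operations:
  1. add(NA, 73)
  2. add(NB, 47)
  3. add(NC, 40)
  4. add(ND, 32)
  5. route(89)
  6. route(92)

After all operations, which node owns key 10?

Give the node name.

Answer: ND

Derivation:
Op 1: add NA@73 -> ring=[73:NA]
Op 2: add NB@47 -> ring=[47:NB,73:NA]
Op 3: add NC@40 -> ring=[40:NC,47:NB,73:NA]
Op 4: add ND@32 -> ring=[32:ND,40:NC,47:NB,73:NA]
Op 5: route key 89: none >= 89, wrap to smallest pos 32 -> ND
Op 6: route key 92: none >= 92, wrap to smallest pos 32 -> ND
Final route key 10: smallest pos >= 10 is 32 -> ND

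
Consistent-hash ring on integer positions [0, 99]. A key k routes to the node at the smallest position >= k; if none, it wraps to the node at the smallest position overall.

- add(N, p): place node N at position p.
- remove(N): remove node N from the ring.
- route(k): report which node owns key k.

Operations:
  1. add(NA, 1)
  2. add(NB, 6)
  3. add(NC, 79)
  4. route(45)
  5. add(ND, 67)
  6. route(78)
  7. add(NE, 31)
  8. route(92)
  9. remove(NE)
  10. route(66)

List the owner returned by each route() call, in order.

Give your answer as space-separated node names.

Answer: NC NC NA ND

Derivation:
Op 1: add NA@1 -> ring=[1:NA]
Op 2: add NB@6 -> ring=[1:NA,6:NB]
Op 3: add NC@79 -> ring=[1:NA,6:NB,79:NC]
Op 4: route key 45: smallest pos >= 45 is 79 -> NC
Op 5: add ND@67 -> ring=[1:NA,6:NB,67:ND,79:NC]
Op 6: route key 78: smallest pos >= 78 is 79 -> NC
Op 7: add NE@31 -> ring=[1:NA,6:NB,31:NE,67:ND,79:NC]
Op 8: route key 92: none >= 92, wrap to smallest pos 1 -> NA
Op 9: remove NE -> ring=[1:NA,6:NB,67:ND,79:NC]
Op 10: route key 66: smallest pos >= 66 is 67 -> ND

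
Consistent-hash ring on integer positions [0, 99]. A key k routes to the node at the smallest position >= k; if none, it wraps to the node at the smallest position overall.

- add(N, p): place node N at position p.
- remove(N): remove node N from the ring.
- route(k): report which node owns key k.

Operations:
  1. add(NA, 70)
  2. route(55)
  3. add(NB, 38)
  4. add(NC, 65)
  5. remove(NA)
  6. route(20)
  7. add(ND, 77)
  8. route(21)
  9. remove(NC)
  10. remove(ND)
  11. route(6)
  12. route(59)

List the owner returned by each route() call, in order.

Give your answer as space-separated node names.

Op 1: add NA@70 -> ring=[70:NA]
Op 2: route key 55: smallest pos >= 55 is 70 -> NA
Op 3: add NB@38 -> ring=[38:NB,70:NA]
Op 4: add NC@65 -> ring=[38:NB,65:NC,70:NA]
Op 5: remove NA -> ring=[38:NB,65:NC]
Op 6: route key 20: smallest pos >= 20 is 38 -> NB
Op 7: add ND@77 -> ring=[38:NB,65:NC,77:ND]
Op 8: route key 21: smallest pos >= 21 is 38 -> NB
Op 9: remove NC -> ring=[38:NB,77:ND]
Op 10: remove ND -> ring=[38:NB]
Op 11: route key 6: smallest pos >= 6 is 38 -> NB
Op 12: route key 59: none >= 59, wrap to smallest pos 38 -> NB

Answer: NA NB NB NB NB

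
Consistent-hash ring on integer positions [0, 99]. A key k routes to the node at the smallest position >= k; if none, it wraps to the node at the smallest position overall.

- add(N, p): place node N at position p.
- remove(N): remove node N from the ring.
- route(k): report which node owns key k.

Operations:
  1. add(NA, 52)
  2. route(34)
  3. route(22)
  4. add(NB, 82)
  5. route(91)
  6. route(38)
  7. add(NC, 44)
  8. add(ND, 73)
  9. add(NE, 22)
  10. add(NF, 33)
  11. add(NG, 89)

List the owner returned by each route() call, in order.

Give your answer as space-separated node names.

Op 1: add NA@52 -> ring=[52:NA]
Op 2: route key 34: smallest pos >= 34 is 52 -> NA
Op 3: route key 22: smallest pos >= 22 is 52 -> NA
Op 4: add NB@82 -> ring=[52:NA,82:NB]
Op 5: route key 91: none >= 91, wrap to smallest pos 52 -> NA
Op 6: route key 38: smallest pos >= 38 is 52 -> NA
Op 7: add NC@44 -> ring=[44:NC,52:NA,82:NB]
Op 8: add ND@73 -> ring=[44:NC,52:NA,73:ND,82:NB]
Op 9: add NE@22 -> ring=[22:NE,44:NC,52:NA,73:ND,82:NB]
Op 10: add NF@33 -> ring=[22:NE,33:NF,44:NC,52:NA,73:ND,82:NB]
Op 11: add NG@89 -> ring=[22:NE,33:NF,44:NC,52:NA,73:ND,82:NB,89:NG]

Answer: NA NA NA NA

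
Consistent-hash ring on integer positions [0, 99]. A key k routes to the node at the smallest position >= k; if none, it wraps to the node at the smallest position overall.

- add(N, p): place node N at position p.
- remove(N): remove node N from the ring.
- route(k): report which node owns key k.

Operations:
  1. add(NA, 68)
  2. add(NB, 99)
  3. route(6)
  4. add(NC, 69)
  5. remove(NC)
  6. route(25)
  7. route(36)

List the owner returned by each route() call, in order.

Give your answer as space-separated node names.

Op 1: add NA@68 -> ring=[68:NA]
Op 2: add NB@99 -> ring=[68:NA,99:NB]
Op 3: route key 6: smallest pos >= 6 is 68 -> NA
Op 4: add NC@69 -> ring=[68:NA,69:NC,99:NB]
Op 5: remove NC -> ring=[68:NA,99:NB]
Op 6: route key 25: smallest pos >= 25 is 68 -> NA
Op 7: route key 36: smallest pos >= 36 is 68 -> NA

Answer: NA NA NA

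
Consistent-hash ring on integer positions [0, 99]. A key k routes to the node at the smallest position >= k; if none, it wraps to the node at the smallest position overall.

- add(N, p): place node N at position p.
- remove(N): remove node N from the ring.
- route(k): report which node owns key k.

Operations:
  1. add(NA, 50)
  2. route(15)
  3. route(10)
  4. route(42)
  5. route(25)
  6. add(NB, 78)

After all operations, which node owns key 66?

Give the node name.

Answer: NB

Derivation:
Op 1: add NA@50 -> ring=[50:NA]
Op 2: route key 15: smallest pos >= 15 is 50 -> NA
Op 3: route key 10: smallest pos >= 10 is 50 -> NA
Op 4: route key 42: smallest pos >= 42 is 50 -> NA
Op 5: route key 25: smallest pos >= 25 is 50 -> NA
Op 6: add NB@78 -> ring=[50:NA,78:NB]
Final route key 66: smallest pos >= 66 is 78 -> NB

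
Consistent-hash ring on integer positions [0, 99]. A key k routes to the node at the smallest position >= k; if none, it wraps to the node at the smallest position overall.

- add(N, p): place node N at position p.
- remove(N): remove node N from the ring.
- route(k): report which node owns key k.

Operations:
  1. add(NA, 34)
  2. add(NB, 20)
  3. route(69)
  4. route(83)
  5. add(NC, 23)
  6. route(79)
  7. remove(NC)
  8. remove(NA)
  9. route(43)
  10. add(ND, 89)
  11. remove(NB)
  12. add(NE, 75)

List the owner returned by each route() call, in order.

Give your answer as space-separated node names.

Op 1: add NA@34 -> ring=[34:NA]
Op 2: add NB@20 -> ring=[20:NB,34:NA]
Op 3: route key 69: none >= 69, wrap to smallest pos 20 -> NB
Op 4: route key 83: none >= 83, wrap to smallest pos 20 -> NB
Op 5: add NC@23 -> ring=[20:NB,23:NC,34:NA]
Op 6: route key 79: none >= 79, wrap to smallest pos 20 -> NB
Op 7: remove NC -> ring=[20:NB,34:NA]
Op 8: remove NA -> ring=[20:NB]
Op 9: route key 43: none >= 43, wrap to smallest pos 20 -> NB
Op 10: add ND@89 -> ring=[20:NB,89:ND]
Op 11: remove NB -> ring=[89:ND]
Op 12: add NE@75 -> ring=[75:NE,89:ND]

Answer: NB NB NB NB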